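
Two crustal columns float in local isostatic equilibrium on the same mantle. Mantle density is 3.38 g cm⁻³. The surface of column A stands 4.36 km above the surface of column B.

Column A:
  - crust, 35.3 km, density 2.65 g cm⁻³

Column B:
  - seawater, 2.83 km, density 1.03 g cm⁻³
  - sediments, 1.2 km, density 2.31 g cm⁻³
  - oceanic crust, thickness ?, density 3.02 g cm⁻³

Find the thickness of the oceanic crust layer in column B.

Take the compensation level at the base of the deeper column (depth z_c below the surface of column A) and equate Σ ρ_i t_i down to z_c; mantle fills any gap and the z_c terms cancel.
Column A: 35.3×2.65 + (z_c − 35.3)×3.38
Column B: 4.36×0 + 2.83×1.03 + 1.2×2.31 + x×3.02 + (z_c − 4.36 − 4.03 − x)×3.38
The z_c×3.38 term appears on both sides and cancels. Collect the known terms of each column as K = Σ(ρt)_known − 3.38 × (depth of known layers): K_A = 93.545 − 3.38×35.3 = −25.769; K_B = 5.6869 − 3.38×(4.36 + 4.03) = −22.6713.
Balance: K_A = K_B − x×(3.38 − 3.02), so x = (K_B − K_A)/(3.38 − 3.02) = 3.0977/0.36 = 8.6 km.

8.6 km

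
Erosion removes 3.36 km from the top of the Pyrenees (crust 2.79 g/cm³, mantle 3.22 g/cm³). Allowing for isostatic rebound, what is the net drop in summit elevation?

0.449 km

Rebound u = e ρ_c/ρ_m = 3.36 km × 2.79/3.22 = 2.911 km.
Net surface drop = e − u = 3.36 km − 2.911 km = e (ρ_m − ρ_c)/ρ_m = 0.449 km.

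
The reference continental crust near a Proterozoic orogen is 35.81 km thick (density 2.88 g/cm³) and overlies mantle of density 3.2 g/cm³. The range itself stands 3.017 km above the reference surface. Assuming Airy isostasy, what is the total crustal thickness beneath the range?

66 km

Root depth r = h ρ_c / (ρ_m − ρ_c) = 3.017 km × 2.88 / 0.32 = 27.15 km.
Total thickness = T + h + r = 35.81 km + 3.017 km + 27.15 km = 66 km.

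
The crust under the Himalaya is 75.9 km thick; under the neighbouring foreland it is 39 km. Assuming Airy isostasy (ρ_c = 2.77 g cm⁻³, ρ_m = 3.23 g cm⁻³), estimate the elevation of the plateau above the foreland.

Excess crust Δ = 75.9 km − 39 km = 36.9 km, split between elevation h and root r with h + r = Δ.
Airy balance ρ_c h = (ρ_m − ρ_c) r gives r = h ρ_c/(ρ_m − ρ_c), so h (1 + ρ_c/(ρ_m − ρ_c)) = Δ, i.e. h = Δ (ρ_m − ρ_c)/ρ_m.
h = 36.9 km × 0.46/3.23 = 5.26 km.

5.26 km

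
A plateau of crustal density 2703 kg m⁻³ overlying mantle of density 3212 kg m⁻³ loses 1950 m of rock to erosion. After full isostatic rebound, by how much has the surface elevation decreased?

309 m

Rebound u = e ρ_c/ρ_m = 1950 m × 2703/3212 = 1641 m.
Net surface drop = e − u = 1950 m − 1641 m = e (ρ_m − ρ_c)/ρ_m = 309 m.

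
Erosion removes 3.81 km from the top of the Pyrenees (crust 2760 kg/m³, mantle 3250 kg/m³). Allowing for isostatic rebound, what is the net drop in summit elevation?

0.574 km

Rebound u = e ρ_c/ρ_m = 3.81 km × 2760/3250 = 3.236 km.
Net surface drop = e − u = 3.81 km − 3.236 km = e (ρ_m − ρ_c)/ρ_m = 0.574 km.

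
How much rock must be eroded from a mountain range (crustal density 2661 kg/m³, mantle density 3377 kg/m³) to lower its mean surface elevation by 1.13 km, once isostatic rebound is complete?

5.33 km

Net drop Δ = e − u = e − e ρ_c/ρ_m = e (ρ_m − ρ_c)/ρ_m.
e = Δ ρ_m/(ρ_m − ρ_c) = 1.13 km × 3377/716 = 5.33 km.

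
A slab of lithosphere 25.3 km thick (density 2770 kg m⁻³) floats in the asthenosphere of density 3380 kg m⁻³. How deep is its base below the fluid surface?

Draft d = t ρ_obj/ρ_fluid = 25.3 km × 2770/3380 = 20.7 km.

20.7 km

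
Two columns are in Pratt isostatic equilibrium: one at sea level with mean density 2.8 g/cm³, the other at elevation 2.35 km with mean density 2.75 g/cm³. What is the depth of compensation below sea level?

129 km

ρ_ref D = ρ (D + h) → D (ρ_ref − ρ) = ρ h.
D = ρ h/(ρ_ref − ρ) = 2.75 × 2.35 km/(2.8 − 2.75) = 129 km.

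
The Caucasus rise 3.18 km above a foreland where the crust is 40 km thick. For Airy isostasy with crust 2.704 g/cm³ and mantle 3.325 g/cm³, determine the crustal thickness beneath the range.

Root depth r = h ρ_c / (ρ_m − ρ_c) = 3.18 km × 2.704 / 0.621 = 13.85 km.
Total thickness = T + h + r = 40 km + 3.18 km + 13.85 km = 57 km.

57 km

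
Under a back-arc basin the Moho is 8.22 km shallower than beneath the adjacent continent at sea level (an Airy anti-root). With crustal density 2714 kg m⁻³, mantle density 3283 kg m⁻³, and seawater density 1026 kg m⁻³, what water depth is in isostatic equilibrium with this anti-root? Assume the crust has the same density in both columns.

Replacing a thickness d of crust by seawater at the top must be balanced by replacing crust with mantle at the base: d (ρ_c − ρ_w) = a (ρ_m − ρ_c).
d = a (ρ_m − ρ_c)/(ρ_c − ρ_w) = 8.22 km × 569/1688 = 2.77 km.

2.77 km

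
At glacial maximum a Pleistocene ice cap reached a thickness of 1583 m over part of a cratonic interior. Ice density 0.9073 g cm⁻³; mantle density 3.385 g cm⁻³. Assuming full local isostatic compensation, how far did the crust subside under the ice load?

424 m

Isostatic balance requires: the ice load ρ_ice t is balanced by mantle displaced below, ρ_m s.
s = t ρ_ice / ρ_m = 1583 m × 0.9073/3.385 = 424 m.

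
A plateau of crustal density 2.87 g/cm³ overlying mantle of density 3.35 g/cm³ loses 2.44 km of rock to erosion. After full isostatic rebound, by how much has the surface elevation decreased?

Rebound u = e ρ_c/ρ_m = 2.44 km × 2.87/3.35 = 2.09 km.
Net surface drop = e − u = 2.44 km − 2.09 km = e (ρ_m − ρ_c)/ρ_m = 0.35 km.

0.35 km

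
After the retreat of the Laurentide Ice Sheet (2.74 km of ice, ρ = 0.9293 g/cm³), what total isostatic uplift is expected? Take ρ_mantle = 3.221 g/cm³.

Removing the load lets mantle flow back in; uplift u satisfies ρ_ice t = ρ_m u.
u = t ρ_ice/ρ_m = 2.74 km × 0.9293/3.221 = 0.791 km.

0.791 km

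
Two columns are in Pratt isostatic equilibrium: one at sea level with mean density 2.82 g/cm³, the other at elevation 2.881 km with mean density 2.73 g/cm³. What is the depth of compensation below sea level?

87.4 km

ρ_ref D = ρ (D + h) → D (ρ_ref − ρ) = ρ h.
D = ρ h/(ρ_ref − ρ) = 2.73 × 2.881 km/(2.82 − 2.73) = 87.4 km.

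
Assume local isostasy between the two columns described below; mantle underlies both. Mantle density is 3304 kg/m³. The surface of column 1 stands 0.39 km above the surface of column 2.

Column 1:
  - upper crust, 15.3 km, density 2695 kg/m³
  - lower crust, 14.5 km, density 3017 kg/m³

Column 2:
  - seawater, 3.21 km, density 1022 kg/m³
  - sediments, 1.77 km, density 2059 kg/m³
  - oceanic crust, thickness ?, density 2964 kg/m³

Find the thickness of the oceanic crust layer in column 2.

7.83 km

Take the compensation level at the base of the deeper column (depth z_c below the surface of column 1) and equate Σ ρ_i t_i down to z_c; mantle fills any gap and the z_c terms cancel.
Column 1: 15.3×2695 + 14.5×3017 + (z_c − 29.8)×3304
Column 2: 0.39×0 + 3.21×1022 + 1.77×2059 + x×2964 + (z_c − 0.39 − 4.98 − x)×3304
The z_c×3304 term appears on both sides and cancels. Collect the known terms of each column as K = Σ(ρt)_known − 3304 × (depth of known layers): K_1 = 84980 − 3304×29.8 = −13479.2; K_2 = 6925.05 − 3304×(0.39 + 4.98) = −10817.43.
Balance: K_1 = K_2 − x×(3304 − 2964), so x = (K_2 − K_1)/(3304 − 2964) = 2661.77/340 = 7.83 km.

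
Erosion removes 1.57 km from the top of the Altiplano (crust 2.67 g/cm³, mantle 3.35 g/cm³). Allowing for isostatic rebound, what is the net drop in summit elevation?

Rebound u = e ρ_c/ρ_m = 1.57 km × 2.67/3.35 = 1.251 km.
Net surface drop = e − u = 1.57 km − 1.251 km = e (ρ_m − ρ_c)/ρ_m = 0.319 km.

0.319 km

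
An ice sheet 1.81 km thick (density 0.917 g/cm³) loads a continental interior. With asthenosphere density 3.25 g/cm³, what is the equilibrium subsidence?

0.511 km

Isostatic balance requires: the ice load ρ_ice t is balanced by mantle displaced below, ρ_m s.
s = t ρ_ice / ρ_m = 1.81 km × 0.917/3.25 = 0.511 km.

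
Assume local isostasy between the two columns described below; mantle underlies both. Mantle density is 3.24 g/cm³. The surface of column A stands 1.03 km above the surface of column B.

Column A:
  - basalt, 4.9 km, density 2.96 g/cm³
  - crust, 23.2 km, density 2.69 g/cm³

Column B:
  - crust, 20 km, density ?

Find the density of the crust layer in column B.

Take the compensation level at the base of the deeper column (depth z_c below the surface of column A) and equate Σ ρ_i t_i down to z_c; mantle fills any gap and the z_c terms cancel.
Column A: 4.9×2.96 + 23.2×2.69 + (z_c − 28.1)×3.24
Column B: 1.03×0 + 20×ρ + (z_c − 1.03 − 20)×3.24
The z_c×3.24 term appears on both sides and cancels. Collect the known terms of each column as K = Σ(ρt)_known − 3.24 × (depth of known layers): K_A = 76.912 − 3.24×28.1 = −14.132; K_B = 0 − 3.24×(1.03 + 20) = −68.1372.
Balance: K_A = K_B + 20×ρ, so ρ = (K_A − K_B)/20 = 54.0052/20 = 2.7 g/cm³.

2.7 g/cm³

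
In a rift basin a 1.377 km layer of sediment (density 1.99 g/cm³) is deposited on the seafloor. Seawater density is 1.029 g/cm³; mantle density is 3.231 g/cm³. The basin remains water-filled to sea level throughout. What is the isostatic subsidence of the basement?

Submarine loading: the sediment displaces seawater, and the subsidence is in turn flooded, so s (ρ_m − ρ_w) = t (ρ_sed − ρ_w).
s = 1.377 km × (1.99 − 1.029) / (3.231 − 1.029) = 0.601 km.

0.601 km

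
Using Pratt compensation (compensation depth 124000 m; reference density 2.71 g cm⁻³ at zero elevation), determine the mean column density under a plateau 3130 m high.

Pratt balance: ρ_ref D = ρ (D + h).
ρ = ρ_ref D/(D + h) = 2.71 × 124000 m/(124000 m + 3130 m) = 2.64 g cm⁻³.

2.64 g cm⁻³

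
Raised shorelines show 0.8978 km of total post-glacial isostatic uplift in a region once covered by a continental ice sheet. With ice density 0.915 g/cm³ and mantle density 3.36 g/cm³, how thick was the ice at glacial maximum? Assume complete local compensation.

3.3 km

u = t ρ_ice/ρ_m → t = u ρ_m/ρ_ice = 0.8978 km × 3.36/0.915 = 3.3 km.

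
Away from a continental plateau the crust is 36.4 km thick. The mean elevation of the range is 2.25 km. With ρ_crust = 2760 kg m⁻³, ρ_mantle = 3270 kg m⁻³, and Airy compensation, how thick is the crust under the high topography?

50.8 km

Root depth r = h ρ_c / (ρ_m − ρ_c) = 2.25 km × 2760 / 510 = 12.18 km.
Total thickness = T + h + r = 36.4 km + 2.25 km + 12.18 km = 50.8 km.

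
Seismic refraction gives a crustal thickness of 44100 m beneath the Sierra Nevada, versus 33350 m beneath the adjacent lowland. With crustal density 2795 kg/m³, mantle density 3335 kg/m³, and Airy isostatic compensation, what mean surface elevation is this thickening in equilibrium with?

1740 m

Excess crust Δ = 44100 m − 33350 m = 10750 m, split between elevation h and root r with h + r = Δ.
Airy balance ρ_c h = (ρ_m − ρ_c) r gives r = h ρ_c/(ρ_m − ρ_c), so h (1 + ρ_c/(ρ_m − ρ_c)) = Δ, i.e. h = Δ (ρ_m − ρ_c)/ρ_m.
h = 10750 m × 540/3335 = 1740 m.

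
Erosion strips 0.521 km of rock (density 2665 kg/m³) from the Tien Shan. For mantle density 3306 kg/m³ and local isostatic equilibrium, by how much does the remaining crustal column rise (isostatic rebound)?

0.42 km

Unloading: uplift u = e ρ_c/ρ_m = 0.521 km × 2665/3306 = 0.42 km.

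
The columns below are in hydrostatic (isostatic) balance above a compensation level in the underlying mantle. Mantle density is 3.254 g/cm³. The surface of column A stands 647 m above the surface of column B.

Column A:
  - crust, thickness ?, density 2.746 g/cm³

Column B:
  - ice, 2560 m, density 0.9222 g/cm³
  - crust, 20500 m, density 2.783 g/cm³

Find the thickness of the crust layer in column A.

Take the compensation level at the base of the deeper column (depth z_c below the surface of column A) and equate Σ ρ_i t_i down to z_c; mantle fills any gap and the z_c terms cancel.
Column A: x×2.746 + (z_c − 0 − x)×3.254
Column B: 647×0 + 2560×0.9222 + 20500×2.783 + (z_c − 647 − 23060)×3.254
The z_c×3.254 term appears on both sides and cancels. Collect the known terms of each column as K = Σ(ρt)_known − 3.254 × (depth of known layers): K_A = 0 − 3.254×0 = 0; K_B = 59412.332 − 3.254×(647 + 23060) = −17730.246.
Balance: K_A − x×(3.254 − 2.746) = K_B, so x = (K_A − K_B)/(3.254 − 2.746) = 17730.2/0.508 = 34900 m.

34900 m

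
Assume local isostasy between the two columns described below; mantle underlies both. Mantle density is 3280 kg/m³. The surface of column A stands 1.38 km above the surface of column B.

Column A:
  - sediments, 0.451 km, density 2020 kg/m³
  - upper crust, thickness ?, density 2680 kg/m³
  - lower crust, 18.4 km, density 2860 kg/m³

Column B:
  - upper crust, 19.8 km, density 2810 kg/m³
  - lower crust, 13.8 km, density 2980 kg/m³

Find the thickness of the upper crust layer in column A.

16.1 km

Take the compensation level at the base of the deeper column (depth z_c below the surface of column A) and equate Σ ρ_i t_i down to z_c; mantle fills any gap and the z_c terms cancel.
Column A: 0.451×2020 + x×2680 + 18.4×2860 + (z_c − 18.851 − x)×3280
Column B: 1.38×0 + 19.8×2810 + 13.8×2980 + (z_c − 1.38 − 33.6)×3280
The z_c×3280 term appears on both sides and cancels. Collect the known terms of each column as K = Σ(ρt)_known − 3280 × (depth of known layers): K_A = 53535.02 − 3280×18.851 = −8296.26; K_B = 96762 − 3280×(1.38 + 33.6) = −17972.4.
Balance: K_A − x×(3280 − 2680) = K_B, so x = (K_A − K_B)/(3280 − 2680) = 9676.14/600 = 16.1 km.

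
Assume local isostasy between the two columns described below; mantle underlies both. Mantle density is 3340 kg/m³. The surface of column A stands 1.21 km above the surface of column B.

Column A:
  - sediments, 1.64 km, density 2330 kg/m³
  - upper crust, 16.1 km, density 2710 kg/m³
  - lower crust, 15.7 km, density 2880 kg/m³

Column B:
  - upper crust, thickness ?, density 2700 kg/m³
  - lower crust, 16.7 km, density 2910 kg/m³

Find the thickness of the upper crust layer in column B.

Take the compensation level at the base of the deeper column (depth z_c below the surface of column A) and equate Σ ρ_i t_i down to z_c; mantle fills any gap and the z_c terms cancel.
Column A: 1.64×2330 + 16.1×2710 + 15.7×2880 + (z_c − 33.44)×3340
Column B: 1.21×0 + x×2700 + 16.7×2910 + (z_c − 1.21 − 16.7 − x)×3340
The z_c×3340 term appears on both sides and cancels. Collect the known terms of each column as K = Σ(ρt)_known − 3340 × (depth of known layers): K_A = 92668.2 − 3340×33.44 = −19021.4; K_B = 48597 − 3340×(1.21 + 16.7) = −11222.4.
Balance: K_A = K_B − x×(3340 − 2700), so x = (K_B − K_A)/(3340 − 2700) = 7799/640 = 12.2 km.

12.2 km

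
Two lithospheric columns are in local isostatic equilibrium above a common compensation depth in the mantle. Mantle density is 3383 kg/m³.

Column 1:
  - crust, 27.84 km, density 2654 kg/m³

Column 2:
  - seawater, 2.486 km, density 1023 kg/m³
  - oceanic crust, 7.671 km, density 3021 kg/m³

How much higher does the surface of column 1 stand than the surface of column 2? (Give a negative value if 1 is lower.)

3.44 km

For any compensation level in the mantle, the mantle terms cancel and isostasy reduces to e = (Σt_1 − Σt_2) − (Σ(ρt)_1 − Σ(ρt)_2) / ρ_m.
Σt_1 = 27.84 km; Σt_2 = 10.157 km; Σ(ρt)_1 = 73887.36; Σ(ρt)_2 = 25717.269 (in km·kg/m³).
e = (27.84 − 10.157) − (73887.36 − 25717.269) / 3383 = 3.44 km.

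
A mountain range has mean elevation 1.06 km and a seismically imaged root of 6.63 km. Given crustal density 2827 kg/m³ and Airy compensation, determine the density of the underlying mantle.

Airy balance: ρ_c h = (ρ_m − ρ_c) r → ρ_m = ρ_c (1 + h/r).
ρ_m = 2827 × (1 + 1.06 km/6.63 km) = 3280 kg/m³.

3280 kg/m³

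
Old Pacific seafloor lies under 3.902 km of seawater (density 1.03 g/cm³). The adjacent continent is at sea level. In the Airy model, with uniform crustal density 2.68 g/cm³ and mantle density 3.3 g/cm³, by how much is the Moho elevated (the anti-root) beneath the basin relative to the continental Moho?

10.4 km

For local isostatic compensation: replacing crust with seawater at the top is compensated by replacing crust with mantle at the base: d (ρ_c − ρ_w) = a (ρ_m − ρ_c).
a = d (ρ_c − ρ_w)/(ρ_m − ρ_c) = 3.902 km × 1.65/0.62 = 10.4 km.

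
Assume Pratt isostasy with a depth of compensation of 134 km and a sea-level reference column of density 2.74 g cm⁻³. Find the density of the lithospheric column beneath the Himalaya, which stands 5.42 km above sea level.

Pratt balance: ρ_ref D = ρ (D + h).
ρ = ρ_ref D/(D + h) = 2.74 × 134 km/(134 km + 5.42 km) = 2.63 g cm⁻³.

2.63 g cm⁻³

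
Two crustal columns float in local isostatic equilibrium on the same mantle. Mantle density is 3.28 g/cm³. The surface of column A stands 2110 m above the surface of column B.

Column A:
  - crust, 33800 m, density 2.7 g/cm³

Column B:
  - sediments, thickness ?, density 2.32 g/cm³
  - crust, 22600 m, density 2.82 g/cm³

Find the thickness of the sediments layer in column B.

Take the compensation level at the base of the deeper column (depth z_c below the surface of column A) and equate Σ ρ_i t_i down to z_c; mantle fills any gap and the z_c terms cancel.
Column A: 33800×2.7 + (z_c − 33800)×3.28
Column B: 2110×0 + x×2.32 + 22600×2.82 + (z_c − 2110 − 22600 − x)×3.28
The z_c×3.28 term appears on both sides and cancels. Collect the known terms of each column as K = Σ(ρt)_known − 3.28 × (depth of known layers): K_A = 91260 − 3.28×33800 = −19604; K_B = 63732 − 3.28×(2110 + 22600) = −17316.8.
Balance: K_A = K_B − x×(3.28 − 2.32), so x = (K_B − K_A)/(3.28 − 2.32) = 2287.2/0.96 = 2380 m.

2380 m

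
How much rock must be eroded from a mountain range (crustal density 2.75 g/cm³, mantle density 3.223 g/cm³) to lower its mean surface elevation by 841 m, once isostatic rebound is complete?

5730 m

Net drop Δ = e − u = e − e ρ_c/ρ_m = e (ρ_m − ρ_c)/ρ_m.
e = Δ ρ_m/(ρ_m − ρ_c) = 841 m × 3.223/0.473 = 5730 m.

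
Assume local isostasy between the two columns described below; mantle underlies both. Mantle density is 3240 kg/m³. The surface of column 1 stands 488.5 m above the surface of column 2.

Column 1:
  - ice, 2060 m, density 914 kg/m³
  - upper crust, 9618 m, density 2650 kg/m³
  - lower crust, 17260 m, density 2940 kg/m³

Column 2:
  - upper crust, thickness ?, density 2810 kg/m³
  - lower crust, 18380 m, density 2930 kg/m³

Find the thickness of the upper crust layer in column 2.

19500 m

Take the compensation level at the base of the deeper column (depth z_c below the surface of column 1) and equate Σ ρ_i t_i down to z_c; mantle fills any gap and the z_c terms cancel.
Column 1: 2060×914 + 9618×2650 + 17260×2940 + (z_c − 28938)×3240
Column 2: 488.5×0 + x×2810 + 18380×2930 + (z_c − 488.5 − 18380 − x)×3240
The z_c×3240 term appears on both sides and cancels. Collect the known terms of each column as K = Σ(ρt)_known − 3240 × (depth of known layers): K_1 = 78114940 − 3240×28938 = −15644180; K_2 = 53853400 − 3240×(488.5 + 18380) = −7280540.
Balance: K_1 = K_2 − x×(3240 − 2810), so x = (K_2 − K_1)/(3240 − 2810) = 8363640/430 = 19500 m.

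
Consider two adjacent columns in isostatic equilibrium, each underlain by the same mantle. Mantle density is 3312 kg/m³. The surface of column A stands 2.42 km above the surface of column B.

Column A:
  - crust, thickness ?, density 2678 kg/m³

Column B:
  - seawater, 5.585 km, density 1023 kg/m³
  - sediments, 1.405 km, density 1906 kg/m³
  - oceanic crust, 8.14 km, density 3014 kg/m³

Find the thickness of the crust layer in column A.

39.7 km

Take the compensation level at the base of the deeper column (depth z_c below the surface of column A) and equate Σ ρ_i t_i down to z_c; mantle fills any gap and the z_c terms cancel.
Column A: x×2678 + (z_c − 0 − x)×3312
Column B: 2.42×0 + 5.585×1023 + 1.405×1906 + 8.14×3014 + (z_c − 2.42 − 15.13)×3312
The z_c×3312 term appears on both sides and cancels. Collect the known terms of each column as K = Σ(ρt)_known − 3312 × (depth of known layers): K_A = 0 − 3312×0 = 0; K_B = 32925.345 − 3312×(2.42 + 15.13) = −25200.255.
Balance: K_A − x×(3312 − 2678) = K_B, so x = (K_A − K_B)/(3312 − 2678) = 25200.3/634 = 39.7 km.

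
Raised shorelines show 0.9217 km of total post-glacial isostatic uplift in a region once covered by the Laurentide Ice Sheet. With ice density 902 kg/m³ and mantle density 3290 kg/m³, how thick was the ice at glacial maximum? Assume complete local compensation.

u = t ρ_ice/ρ_m → t = u ρ_m/ρ_ice = 0.9217 km × 3290/902 = 3.36 km.

3.36 km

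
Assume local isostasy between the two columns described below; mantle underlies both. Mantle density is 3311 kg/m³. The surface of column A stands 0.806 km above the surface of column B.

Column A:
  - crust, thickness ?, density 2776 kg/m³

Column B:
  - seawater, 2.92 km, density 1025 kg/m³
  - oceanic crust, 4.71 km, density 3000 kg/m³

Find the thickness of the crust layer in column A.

Take the compensation level at the base of the deeper column (depth z_c below the surface of column A) and equate Σ ρ_i t_i down to z_c; mantle fills any gap and the z_c terms cancel.
Column A: x×2776 + (z_c − 0 − x)×3311
Column B: 0.806×0 + 2.92×1025 + 4.71×3000 + (z_c − 0.806 − 7.63)×3311
The z_c×3311 term appears on both sides and cancels. Collect the known terms of each column as K = Σ(ρt)_known − 3311 × (depth of known layers): K_A = 0 − 3311×0 = 0; K_B = 17123 − 3311×(0.806 + 7.63) = −10808.596.
Balance: K_A − x×(3311 − 2776) = K_B, so x = (K_A − K_B)/(3311 − 2776) = 10808.6/535 = 20.2 km.

20.2 km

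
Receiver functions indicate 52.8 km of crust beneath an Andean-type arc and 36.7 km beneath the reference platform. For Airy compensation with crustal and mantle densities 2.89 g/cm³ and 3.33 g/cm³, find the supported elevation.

2.13 km

Excess crust Δ = 52.8 km − 36.7 km = 16.1 km, split between elevation h and root r with h + r = Δ.
Airy balance ρ_c h = (ρ_m − ρ_c) r gives r = h ρ_c/(ρ_m − ρ_c), so h (1 + ρ_c/(ρ_m − ρ_c)) = Δ, i.e. h = Δ (ρ_m − ρ_c)/ρ_m.
h = 16.1 km × 0.44/3.33 = 2.13 km.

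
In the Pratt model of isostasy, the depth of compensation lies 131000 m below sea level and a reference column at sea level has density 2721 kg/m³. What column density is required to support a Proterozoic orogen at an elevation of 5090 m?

Pratt balance: ρ_ref D = ρ (D + h).
ρ = ρ_ref D/(D + h) = 2721 × 131000 m/(131000 m + 5090 m) = 2620 kg/m³.

2620 kg/m³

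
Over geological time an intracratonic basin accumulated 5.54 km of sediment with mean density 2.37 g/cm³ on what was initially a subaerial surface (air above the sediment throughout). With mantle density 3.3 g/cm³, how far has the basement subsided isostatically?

3.98 km

Subaerial load: s = t ρ_sed / ρ_m = 5.54 km × 2.37/3.3 = 3.98 km.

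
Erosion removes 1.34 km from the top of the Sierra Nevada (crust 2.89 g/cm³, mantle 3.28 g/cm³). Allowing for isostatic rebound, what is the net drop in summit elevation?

0.159 km

Rebound u = e ρ_c/ρ_m = 1.34 km × 2.89/3.28 = 1.181 km.
Net surface drop = e − u = 1.34 km − 1.181 km = e (ρ_m − ρ_c)/ρ_m = 0.159 km.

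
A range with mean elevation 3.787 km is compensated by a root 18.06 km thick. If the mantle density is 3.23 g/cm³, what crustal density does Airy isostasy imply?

2.67 g/cm³

ρ_c h = (ρ_m − ρ_c) r → ρ_c (h + r) = ρ_m r → ρ_c = ρ_m r / (h + r).
ρ_c = 3.23 × 18.06 km / (3.787 km + 18.06 km) = 2.67 g/cm³.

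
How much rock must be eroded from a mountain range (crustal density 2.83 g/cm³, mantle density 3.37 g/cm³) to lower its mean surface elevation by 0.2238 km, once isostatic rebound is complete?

Net drop Δ = e − u = e − e ρ_c/ρ_m = e (ρ_m − ρ_c)/ρ_m.
e = Δ ρ_m/(ρ_m − ρ_c) = 0.2238 km × 3.37/0.54 = 1.4 km.

1.4 km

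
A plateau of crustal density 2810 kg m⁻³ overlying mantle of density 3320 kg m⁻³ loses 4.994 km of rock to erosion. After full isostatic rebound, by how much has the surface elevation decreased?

0.767 km

Rebound u = e ρ_c/ρ_m = 4.994 km × 2810/3320 = 4.227 km.
Net surface drop = e − u = 4.994 km − 4.227 km = e (ρ_m − ρ_c)/ρ_m = 0.767 km.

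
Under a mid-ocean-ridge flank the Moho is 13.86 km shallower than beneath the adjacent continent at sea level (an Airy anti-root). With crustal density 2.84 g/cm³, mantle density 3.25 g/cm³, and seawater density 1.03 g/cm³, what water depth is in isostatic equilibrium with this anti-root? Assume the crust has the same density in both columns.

Replacing a thickness d of crust by seawater at the top must be balanced by replacing crust with mantle at the base: d (ρ_c − ρ_w) = a (ρ_m − ρ_c).
d = a (ρ_m − ρ_c)/(ρ_c − ρ_w) = 13.86 km × 0.41/1.81 = 3.14 km.

3.14 km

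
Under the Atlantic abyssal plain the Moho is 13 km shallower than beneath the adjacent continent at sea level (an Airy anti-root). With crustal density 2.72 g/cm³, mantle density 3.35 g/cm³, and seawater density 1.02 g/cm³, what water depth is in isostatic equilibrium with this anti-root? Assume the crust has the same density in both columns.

4.82 km

Replacing a thickness d of crust by seawater at the top must be balanced by replacing crust with mantle at the base: d (ρ_c − ρ_w) = a (ρ_m − ρ_c).
d = a (ρ_m − ρ_c)/(ρ_c − ρ_w) = 13 km × 0.63/1.7 = 4.82 km.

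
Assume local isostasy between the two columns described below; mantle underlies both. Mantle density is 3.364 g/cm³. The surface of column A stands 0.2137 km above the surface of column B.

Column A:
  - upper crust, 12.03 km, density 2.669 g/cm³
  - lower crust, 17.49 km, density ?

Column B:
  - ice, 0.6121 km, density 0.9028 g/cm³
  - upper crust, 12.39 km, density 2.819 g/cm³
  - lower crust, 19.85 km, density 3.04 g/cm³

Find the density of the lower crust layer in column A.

2.96 g/cm³

Take the compensation level at the base of the deeper column (depth z_c below the surface of column A) and equate Σ ρ_i t_i down to z_c; mantle fills any gap and the z_c terms cancel.
Column A: 12.03×2.669 + 17.49×ρ + (z_c − 29.52)×3.364
Column B: 0.2137×0 + 0.6121×0.9028 + 12.39×2.819 + 19.85×3.04 + (z_c − 0.2137 − 32.8521)×3.364
The z_c×3.364 term appears on both sides and cancels. Collect the known terms of each column as K = Σ(ρt)_known − 3.364 × (depth of known layers): K_A = 32.10807 − 3.364×29.52 = −67.19721; K_B = 95.8240139 − 3.364×(0.2137 + 32.8521) = −15.4093373.
Balance: K_A + 17.49×ρ = K_B, so ρ = (K_B − K_A)/17.49 = 51.7879/17.49 = 2.96 g/cm³.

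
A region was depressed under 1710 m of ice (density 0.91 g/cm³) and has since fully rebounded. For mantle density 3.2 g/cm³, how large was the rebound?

486 m

Removing the load lets mantle flow back in; uplift u satisfies ρ_ice t = ρ_m u.
u = t ρ_ice/ρ_m = 1710 m × 0.91/3.2 = 486 m.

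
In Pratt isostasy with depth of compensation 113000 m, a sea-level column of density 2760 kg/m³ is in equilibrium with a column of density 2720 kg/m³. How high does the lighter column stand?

ρ_ref D = ρ (D + h) → h = D (ρ_ref − ρ)/ρ.
h = 113000 m × (2760 − 2720)/2720 = 1660 m.

1660 m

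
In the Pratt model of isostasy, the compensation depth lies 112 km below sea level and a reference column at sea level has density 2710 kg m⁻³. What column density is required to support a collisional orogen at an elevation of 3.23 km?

2630 kg m⁻³

Pratt balance: ρ_ref D = ρ (D + h).
ρ = ρ_ref D/(D + h) = 2710 × 112 km/(112 km + 3.23 km) = 2630 kg m⁻³.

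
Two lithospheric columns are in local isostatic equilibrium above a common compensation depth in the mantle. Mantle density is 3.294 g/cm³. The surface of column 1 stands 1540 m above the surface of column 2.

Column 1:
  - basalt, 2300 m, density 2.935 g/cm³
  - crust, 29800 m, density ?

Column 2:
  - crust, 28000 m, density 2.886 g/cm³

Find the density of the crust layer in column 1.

2.77 g/cm³

Take the compensation level at the base of the deeper column (depth z_c below the surface of column 1) and equate Σ ρ_i t_i down to z_c; mantle fills any gap and the z_c terms cancel.
Column 1: 2300×2.935 + 29800×ρ + (z_c − 32100)×3.294
Column 2: 1540×0 + 28000×2.886 + (z_c − 1540 − 28000)×3.294
The z_c×3.294 term appears on both sides and cancels. Collect the known terms of each column as K = Σ(ρt)_known − 3.294 × (depth of known layers): K_1 = 6750.5 − 3.294×32100 = −98986.9; K_2 = 80808 − 3.294×(1540 + 28000) = −16496.76.
Balance: K_1 + 29800×ρ = K_2, so ρ = (K_2 − K_1)/29800 = 82490.1/29800 = 2.77 g/cm³.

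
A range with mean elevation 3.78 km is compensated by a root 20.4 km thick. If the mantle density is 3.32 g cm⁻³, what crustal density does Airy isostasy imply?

2.8 g cm⁻³

ρ_c h = (ρ_m − ρ_c) r → ρ_c (h + r) = ρ_m r → ρ_c = ρ_m r / (h + r).
ρ_c = 3.32 × 20.4 km / (3.78 km + 20.4 km) = 2.8 g cm⁻³.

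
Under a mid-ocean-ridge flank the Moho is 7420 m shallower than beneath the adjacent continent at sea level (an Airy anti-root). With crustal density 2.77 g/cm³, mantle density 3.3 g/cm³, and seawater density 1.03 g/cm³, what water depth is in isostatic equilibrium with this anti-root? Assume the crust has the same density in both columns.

2260 m

Replacing a thickness d of crust by seawater at the top must be balanced by replacing crust with mantle at the base: d (ρ_c − ρ_w) = a (ρ_m − ρ_c).
d = a (ρ_m − ρ_c)/(ρ_c − ρ_w) = 7420 m × 0.53/1.74 = 2260 m.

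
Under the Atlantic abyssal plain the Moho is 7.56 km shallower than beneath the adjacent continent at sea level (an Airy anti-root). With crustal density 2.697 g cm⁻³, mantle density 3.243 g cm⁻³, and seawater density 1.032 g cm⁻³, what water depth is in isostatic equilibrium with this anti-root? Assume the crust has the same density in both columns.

Replacing a thickness d of crust by seawater at the top must be balanced by replacing crust with mantle at the base: d (ρ_c − ρ_w) = a (ρ_m − ρ_c).
d = a (ρ_m − ρ_c)/(ρ_c − ρ_w) = 7.56 km × 0.546/1.665 = 2.48 km.

2.48 km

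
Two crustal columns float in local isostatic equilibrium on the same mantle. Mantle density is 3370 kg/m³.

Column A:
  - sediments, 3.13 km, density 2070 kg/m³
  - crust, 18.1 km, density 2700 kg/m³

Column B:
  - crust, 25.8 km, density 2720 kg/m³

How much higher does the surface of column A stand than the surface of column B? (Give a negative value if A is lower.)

−0.17 km

For any compensation level in the mantle, the mantle terms cancel and isostasy reduces to e = (Σt_A − Σt_B) − (Σ(ρt)_A − Σ(ρt)_B) / ρ_m.
Σt_A = 21.23 km; Σt_B = 25.8 km; Σ(ρt)_A = 55349.1; Σ(ρt)_B = 70176 (in km·kg/m³).
e = (21.23 − 25.8) − (55349.1 − 70176) / 3370 = −0.17 km.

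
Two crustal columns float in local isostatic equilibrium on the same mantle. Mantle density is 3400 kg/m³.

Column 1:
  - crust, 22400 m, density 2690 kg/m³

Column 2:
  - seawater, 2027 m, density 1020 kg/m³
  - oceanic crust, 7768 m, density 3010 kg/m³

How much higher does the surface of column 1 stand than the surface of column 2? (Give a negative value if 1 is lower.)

For any compensation level in the mantle, the mantle terms cancel and isostasy reduces to e = (Σt_1 − Σt_2) − (Σ(ρt)_1 − Σ(ρt)_2) / ρ_m.
Σt_1 = 22400 m; Σt_2 = 9795 m; Σ(ρt)_1 = 60256000; Σ(ρt)_2 = 25449220 (in m·kg/m³).
e = (22400 − 9795) − (60256000 − 25449220) / 3400 = 2370 m.

2370 m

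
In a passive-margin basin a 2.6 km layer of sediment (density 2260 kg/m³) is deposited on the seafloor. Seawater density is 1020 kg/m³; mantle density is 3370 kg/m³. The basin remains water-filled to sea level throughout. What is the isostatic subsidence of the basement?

Submarine loading: the sediment displaces seawater, and the subsidence is in turn flooded, so s (ρ_m − ρ_w) = t (ρ_sed − ρ_w).
s = 2.6 km × (2260 − 1020) / (3370 − 1020) = 1.37 km.

1.37 km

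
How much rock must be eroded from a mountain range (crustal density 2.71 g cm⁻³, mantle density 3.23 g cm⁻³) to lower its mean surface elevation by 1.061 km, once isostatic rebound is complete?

Net drop Δ = e − u = e − e ρ_c/ρ_m = e (ρ_m − ρ_c)/ρ_m.
e = Δ ρ_m/(ρ_m − ρ_c) = 1.061 km × 3.23/0.52 = 6.59 km.

6.59 km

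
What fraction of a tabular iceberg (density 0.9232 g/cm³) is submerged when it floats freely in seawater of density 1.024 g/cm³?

90.2%

Submerged fraction = ρ_obj/ρ_fluid = 0.9232/1.024 = 90.2%.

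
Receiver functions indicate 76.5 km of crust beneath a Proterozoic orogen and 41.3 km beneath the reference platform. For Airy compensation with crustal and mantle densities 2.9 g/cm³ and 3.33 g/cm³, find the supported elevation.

Excess crust Δ = 76.5 km − 41.3 km = 35.2 km, split between elevation h and root r with h + r = Δ.
Airy balance ρ_c h = (ρ_m − ρ_c) r gives r = h ρ_c/(ρ_m − ρ_c), so h (1 + ρ_c/(ρ_m − ρ_c)) = Δ, i.e. h = Δ (ρ_m − ρ_c)/ρ_m.
h = 35.2 km × 0.43/3.33 = 4.55 km.

4.55 km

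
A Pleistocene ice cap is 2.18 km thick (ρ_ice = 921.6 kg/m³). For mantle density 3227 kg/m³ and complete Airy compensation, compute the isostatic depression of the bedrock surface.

0.623 km

Equating mass per unit area of the two columns: the ice load ρ_ice t is balanced by mantle displaced below, ρ_m s.
s = t ρ_ice / ρ_m = 2.18 km × 921.6/3227 = 0.623 km.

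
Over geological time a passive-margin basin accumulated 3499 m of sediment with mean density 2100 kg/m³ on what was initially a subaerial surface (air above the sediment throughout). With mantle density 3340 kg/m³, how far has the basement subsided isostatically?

Subaerial load: s = t ρ_sed / ρ_m = 3499 m × 2100/3340 = 2200 m.

2200 m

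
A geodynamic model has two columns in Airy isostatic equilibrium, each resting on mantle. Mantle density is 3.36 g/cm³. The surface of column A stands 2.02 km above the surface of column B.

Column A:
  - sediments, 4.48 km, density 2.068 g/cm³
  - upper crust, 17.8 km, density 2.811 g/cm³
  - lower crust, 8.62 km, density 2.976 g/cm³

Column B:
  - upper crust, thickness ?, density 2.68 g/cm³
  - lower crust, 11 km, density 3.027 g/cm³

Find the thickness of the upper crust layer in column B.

Take the compensation level at the base of the deeper column (depth z_c below the surface of column A) and equate Σ ρ_i t_i down to z_c; mantle fills any gap and the z_c terms cancel.
Column A: 4.48×2.068 + 17.8×2.811 + 8.62×2.976 + (z_c − 30.9)×3.36
Column B: 2.02×0 + x×2.68 + 11×3.027 + (z_c − 2.02 − 11 − x)×3.36
The z_c×3.36 term appears on both sides and cancels. Collect the known terms of each column as K = Σ(ρt)_known − 3.36 × (depth of known layers): K_A = 84.95356 − 3.36×30.9 = −18.87044; K_B = 33.297 − 3.36×(2.02 + 11) = −10.4502.
Balance: K_A = K_B − x×(3.36 − 2.68), so x = (K_B − K_A)/(3.36 − 2.68) = 8.42024/0.68 = 12.4 km.

12.4 km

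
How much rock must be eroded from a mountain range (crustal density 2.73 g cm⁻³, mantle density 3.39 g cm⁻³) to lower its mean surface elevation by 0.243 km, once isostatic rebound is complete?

1.25 km

Net drop Δ = e − u = e − e ρ_c/ρ_m = e (ρ_m − ρ_c)/ρ_m.
e = Δ ρ_m/(ρ_m − ρ_c) = 0.243 km × 3.39/0.66 = 1.25 km.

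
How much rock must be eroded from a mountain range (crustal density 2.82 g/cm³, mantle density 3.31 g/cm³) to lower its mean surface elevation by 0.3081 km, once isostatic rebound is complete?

2.08 km

Net drop Δ = e − u = e − e ρ_c/ρ_m = e (ρ_m − ρ_c)/ρ_m.
e = Δ ρ_m/(ρ_m − ρ_c) = 0.3081 km × 3.31/0.49 = 2.08 km.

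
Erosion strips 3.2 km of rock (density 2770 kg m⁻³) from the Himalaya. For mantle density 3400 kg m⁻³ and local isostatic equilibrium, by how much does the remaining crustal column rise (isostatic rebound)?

Unloading: uplift u = e ρ_c/ρ_m = 3.2 km × 2770/3400 = 2.61 km.

2.61 km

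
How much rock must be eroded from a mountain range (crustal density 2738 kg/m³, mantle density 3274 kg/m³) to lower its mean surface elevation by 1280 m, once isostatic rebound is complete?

7820 m

Net drop Δ = e − u = e − e ρ_c/ρ_m = e (ρ_m − ρ_c)/ρ_m.
e = Δ ρ_m/(ρ_m − ρ_c) = 1280 m × 3274/536 = 7820 m.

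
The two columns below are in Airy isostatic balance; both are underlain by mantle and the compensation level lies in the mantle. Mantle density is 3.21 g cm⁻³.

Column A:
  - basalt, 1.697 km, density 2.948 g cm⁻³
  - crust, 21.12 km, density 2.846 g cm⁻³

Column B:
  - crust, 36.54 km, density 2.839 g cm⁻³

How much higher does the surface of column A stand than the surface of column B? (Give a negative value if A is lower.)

For any compensation level in the mantle, the mantle terms cancel and isostasy reduces to e = (Σt_A − Σt_B) − (Σ(ρt)_A − Σ(ρt)_B) / ρ_m.
Σt_A = 22.817 km; Σt_B = 36.54 km; Σ(ρt)_A = 65.110276; Σ(ρt)_B = 103.73706 (in km·g cm⁻³).
e = (22.817 − 36.54) − (65.110276 − 103.73706) / 3.21 = −1.69 km.

−1.69 km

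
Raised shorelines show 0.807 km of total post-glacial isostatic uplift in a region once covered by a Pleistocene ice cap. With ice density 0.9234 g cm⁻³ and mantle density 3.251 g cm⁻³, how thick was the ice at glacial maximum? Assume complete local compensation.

u = t ρ_ice/ρ_m → t = u ρ_m/ρ_ice = 0.807 km × 3.251/0.9234 = 2.84 km.

2.84 km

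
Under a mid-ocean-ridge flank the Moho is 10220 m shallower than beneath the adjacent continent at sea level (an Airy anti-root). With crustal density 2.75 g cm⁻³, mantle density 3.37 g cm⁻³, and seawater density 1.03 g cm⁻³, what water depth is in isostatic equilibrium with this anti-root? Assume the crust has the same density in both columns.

3680 m

Replacing a thickness d of crust by seawater at the top must be balanced by replacing crust with mantle at the base: d (ρ_c − ρ_w) = a (ρ_m − ρ_c).
d = a (ρ_m − ρ_c)/(ρ_c − ρ_w) = 10220 m × 0.62/1.72 = 3680 m.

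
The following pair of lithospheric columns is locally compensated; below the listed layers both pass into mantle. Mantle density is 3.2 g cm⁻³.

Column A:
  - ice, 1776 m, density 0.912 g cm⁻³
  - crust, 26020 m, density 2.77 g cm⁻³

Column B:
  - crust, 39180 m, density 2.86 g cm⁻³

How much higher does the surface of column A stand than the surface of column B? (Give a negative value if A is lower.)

For any compensation level in the mantle, the mantle terms cancel and isostasy reduces to e = (Σt_A − Σt_B) − (Σ(ρt)_A − Σ(ρt)_B) / ρ_m.
Σt_A = 27796 m; Σt_B = 39180 m; Σ(ρt)_A = 73695.112; Σ(ρt)_B = 112054.8 (in m·g cm⁻³).
e = (27796 − 39180) − (73695.112 − 112054.8) / 3.2 = 603 m.

603 m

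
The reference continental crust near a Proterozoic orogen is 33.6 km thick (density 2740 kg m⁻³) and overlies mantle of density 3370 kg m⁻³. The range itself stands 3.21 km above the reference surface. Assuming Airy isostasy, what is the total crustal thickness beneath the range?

50.8 km

Root depth r = h ρ_c / (ρ_m − ρ_c) = 3.21 km × 2740 / 630 = 13.96 km.
Total thickness = T + h + r = 33.6 km + 3.21 km + 13.96 km = 50.8 km.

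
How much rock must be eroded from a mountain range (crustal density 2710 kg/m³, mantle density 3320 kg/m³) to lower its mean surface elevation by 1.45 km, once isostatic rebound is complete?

Net drop Δ = e − u = e − e ρ_c/ρ_m = e (ρ_m − ρ_c)/ρ_m.
e = Δ ρ_m/(ρ_m − ρ_c) = 1.45 km × 3320/610 = 7.89 km.

7.89 km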